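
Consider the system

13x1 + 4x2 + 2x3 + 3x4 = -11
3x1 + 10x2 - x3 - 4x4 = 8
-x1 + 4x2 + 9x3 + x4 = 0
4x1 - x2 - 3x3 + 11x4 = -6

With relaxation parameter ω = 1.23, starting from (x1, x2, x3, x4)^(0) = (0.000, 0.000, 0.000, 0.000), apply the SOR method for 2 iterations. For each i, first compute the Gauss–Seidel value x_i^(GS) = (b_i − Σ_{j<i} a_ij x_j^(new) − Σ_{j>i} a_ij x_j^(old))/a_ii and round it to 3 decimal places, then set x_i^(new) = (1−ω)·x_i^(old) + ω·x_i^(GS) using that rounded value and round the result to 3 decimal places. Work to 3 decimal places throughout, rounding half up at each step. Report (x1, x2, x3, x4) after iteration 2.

(-1.051, 0.774, -0.314, -0.139)

Iteration 1:
  x1: GS value = (-11 - (4)·0.000 - (2)·0.000 - (3)·0.000) / (13) = -0.846;  x1 ← (1−ω)·0.000 + ω·-0.846 = -1.041
  x2: GS value = (8 - (3)·-1.041 - (-1)·0.000 - (-4)·0.000) / (10) = 1.112;  x2 ← (1−ω)·0.000 + ω·1.112 = 1.368
  x3: GS value = (0 - (-1)·-1.041 - (4)·1.368 - (1)·0.000) / (9) = -0.724;  x3 ← (1−ω)·0.000 + ω·-0.724 = -0.891
  x4: GS value = (-6 - (4)·-1.041 - (-1)·1.368 - (-3)·-0.891) / (11) = -0.286;  x4 ← (1−ω)·0.000 + ω·-0.286 = -0.352
Iteration 2:
  x1: GS value = (-11 - (4)·1.368 - (2)·-0.891 - (3)·-0.352) / (13) = -1.049;  x1 ← (1−ω)·-1.041 + ω·-1.049 = -1.051
  x2: GS value = (8 - (3)·-1.051 - (-1)·-0.891 - (-4)·-0.352) / (10) = 0.885;  x2 ← (1−ω)·1.368 + ω·0.885 = 0.774
  x3: GS value = (0 - (-1)·-1.051 - (4)·0.774 - (1)·-0.352) / (9) = -0.422;  x3 ← (1−ω)·-0.891 + ω·-0.422 = -0.314
  x4: GS value = (-6 - (4)·-1.051 - (-1)·0.774 - (-3)·-0.314) / (11) = -0.179;  x4 ← (1−ω)·-0.352 + ω·-0.179 = -0.139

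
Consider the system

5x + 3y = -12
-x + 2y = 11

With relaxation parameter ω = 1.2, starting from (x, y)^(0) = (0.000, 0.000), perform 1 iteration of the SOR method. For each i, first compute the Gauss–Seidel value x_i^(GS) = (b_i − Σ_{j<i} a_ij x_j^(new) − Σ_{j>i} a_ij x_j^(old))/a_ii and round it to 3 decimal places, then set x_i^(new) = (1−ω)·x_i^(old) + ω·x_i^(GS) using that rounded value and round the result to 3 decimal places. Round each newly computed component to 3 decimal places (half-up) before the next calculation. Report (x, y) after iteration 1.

Iteration 1:
  x: GS value = (-12 - (3)·0.000) / (5) = -2.400;  x ← (1−ω)·0.000 + ω·-2.400 = -2.880
  y: GS value = (11 - (-1)·-2.880) / (2) = 4.060;  y ← (1−ω)·0.000 + ω·4.060 = 4.872

(-2.880, 4.872)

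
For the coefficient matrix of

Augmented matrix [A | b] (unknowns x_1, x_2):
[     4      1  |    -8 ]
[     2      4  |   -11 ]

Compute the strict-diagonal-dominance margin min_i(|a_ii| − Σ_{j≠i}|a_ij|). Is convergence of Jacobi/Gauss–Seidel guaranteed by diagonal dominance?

row 1: |4| − (1) = 3
row 2: |4| − (2) = 2
minimum over rows = 2 → strictly diagonally dominant (convergence guaranteed)

2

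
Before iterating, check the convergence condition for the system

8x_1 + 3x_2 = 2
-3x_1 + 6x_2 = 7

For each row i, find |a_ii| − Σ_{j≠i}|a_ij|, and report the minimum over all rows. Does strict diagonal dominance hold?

3

row 1: |8| − (3) = 5
row 2: |6| − (3) = 3
minimum over rows = 3 → strictly diagonally dominant (convergence guaranteed)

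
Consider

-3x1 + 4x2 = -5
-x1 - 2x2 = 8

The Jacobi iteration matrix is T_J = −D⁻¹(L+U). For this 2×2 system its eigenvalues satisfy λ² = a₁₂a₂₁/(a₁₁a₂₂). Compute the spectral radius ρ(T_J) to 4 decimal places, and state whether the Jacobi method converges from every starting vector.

0.8165

a₁₂a₂₁/(a₁₁a₂₂) = (4)·(-1) / ((-3)·(-2)) = -0.666667
ρ = √|-0.666667| = √0.666667 = 0.8165
ρ < 1, so Jacobi converges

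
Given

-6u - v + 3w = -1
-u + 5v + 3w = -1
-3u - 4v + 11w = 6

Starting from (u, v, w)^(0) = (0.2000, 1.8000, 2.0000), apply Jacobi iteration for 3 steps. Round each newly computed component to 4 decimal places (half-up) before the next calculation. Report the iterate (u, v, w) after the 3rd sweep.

(0.4402, -0.1683, 0.5404)

Iteration 1:
  u = (-1 - (-1)·1.8000 - (3)·2.0000) / (-6) = 0.8667
  v = (-1 - (-1)·0.2000 - (3)·2.0000) / (5) = -1.3600
  w = (6 - (-3)·0.2000 - (-4)·1.8000) / (11) = 1.2545
Iteration 2:
  u = (-1 - (-1)·-1.3600 - (3)·1.2545) / (-6) = 1.0206
  v = (-1 - (-1)·0.8667 - (3)·1.2545) / (5) = -0.7794
  w = (6 - (-3)·0.8667 - (-4)·-1.3600) / (11) = 0.2873
Iteration 3:
  u = (-1 - (-1)·-0.7794 - (3)·0.2873) / (-6) = 0.4402
  v = (-1 - (-1)·1.0206 - (3)·0.2873) / (5) = -0.1683
  w = (6 - (-3)·1.0206 - (-4)·-0.7794) / (11) = 0.5404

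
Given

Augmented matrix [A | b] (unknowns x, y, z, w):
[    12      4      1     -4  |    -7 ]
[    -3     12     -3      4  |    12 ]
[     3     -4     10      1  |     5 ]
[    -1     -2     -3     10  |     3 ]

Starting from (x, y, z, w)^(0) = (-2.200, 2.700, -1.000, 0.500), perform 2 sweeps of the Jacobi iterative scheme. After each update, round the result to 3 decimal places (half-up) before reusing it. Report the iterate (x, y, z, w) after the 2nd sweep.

Iteration 1:
  x = (-7 - (4)·2.700 - (1)·-1.000 - (-4)·0.500) / (12) = -1.233
  y = (12 - (-3)·-2.200 - (-3)·-1.000 - (4)·0.500) / (12) = 0.033
  z = (5 - (3)·-2.200 - (-4)·2.700 - (1)·0.500) / (10) = 2.190
  w = (3 - (-1)·-2.200 - (-2)·2.700 - (-3)·-1.000) / (10) = 0.320
Iteration 2:
  x = (-7 - (4)·0.033 - (1)·2.190 - (-4)·0.320) / (12) = -0.670
  y = (12 - (-3)·-1.233 - (-3)·2.190 - (4)·0.320) / (12) = 1.133
  z = (5 - (3)·-1.233 - (-4)·0.033 - (1)·0.320) / (10) = 0.851
  w = (3 - (-1)·-1.233 - (-2)·0.033 - (-3)·2.190) / (10) = 0.840

(-0.670, 1.133, 0.851, 0.840)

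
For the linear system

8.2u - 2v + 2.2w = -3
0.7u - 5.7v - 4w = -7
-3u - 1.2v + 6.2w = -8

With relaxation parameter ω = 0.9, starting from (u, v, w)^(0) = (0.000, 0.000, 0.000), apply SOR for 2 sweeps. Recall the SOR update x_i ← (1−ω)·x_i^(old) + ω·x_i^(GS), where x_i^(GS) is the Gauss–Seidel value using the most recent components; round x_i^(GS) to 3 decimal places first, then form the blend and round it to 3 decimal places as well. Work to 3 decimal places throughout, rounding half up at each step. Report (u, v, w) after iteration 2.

(0.143, 1.935, -0.874)

Iteration 1:
  u: GS value = (-3 - (-2)·0.000 - (2.2)·0.000) / (8.2) = -0.366;  u ← (1−ω)·0.000 + ω·-0.366 = -0.329
  v: GS value = (-7 - (0.7)·-0.329 - (-4)·0.000) / (-5.7) = 1.188;  v ← (1−ω)·0.000 + ω·1.188 = 1.069
  w: GS value = (-8 - (-3)·-0.329 - (-1.2)·1.069) / (6.2) = -1.243;  w ← (1−ω)·0.000 + ω·-1.243 = -1.119
Iteration 2:
  u: GS value = (-3 - (-2)·1.069 - (2.2)·-1.119) / (8.2) = 0.195;  u ← (1−ω)·-0.329 + ω·0.195 = 0.143
  v: GS value = (-7 - (0.7)·0.143 - (-4)·-1.119) / (-5.7) = 2.031;  v ← (1−ω)·1.069 + ω·2.031 = 1.935
  w: GS value = (-8 - (-3)·0.143 - (-1.2)·1.935) / (6.2) = -0.847;  w ← (1−ω)·-1.119 + ω·-0.847 = -0.874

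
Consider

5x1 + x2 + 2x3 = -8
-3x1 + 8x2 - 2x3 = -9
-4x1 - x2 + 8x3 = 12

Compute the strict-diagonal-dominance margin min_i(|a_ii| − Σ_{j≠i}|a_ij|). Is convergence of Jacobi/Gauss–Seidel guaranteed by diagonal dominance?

row 1: |5| − (1+2) = 2
row 2: |8| − (3+2) = 3
row 3: |8| − (4+1) = 3
minimum over rows = 2 → strictly diagonally dominant (convergence guaranteed)

2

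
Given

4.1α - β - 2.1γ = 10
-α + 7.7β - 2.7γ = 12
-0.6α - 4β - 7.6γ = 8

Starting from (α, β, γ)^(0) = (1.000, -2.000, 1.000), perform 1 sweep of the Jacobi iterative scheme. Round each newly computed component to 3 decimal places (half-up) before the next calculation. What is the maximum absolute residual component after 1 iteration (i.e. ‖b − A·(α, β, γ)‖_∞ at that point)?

17.033

Iteration 1:
  α = (10 - (-1)·-2.000 - (-2.1)·1.000) / (4.1) = 2.463
  β = (12 - (-1)·1.000 - (-2.7)·1.000) / (7.7) = 2.039
  γ = (8 - (-0.6)·1.000 - (-4)·-2.000) / (-7.6) = -0.079
Residual b − A·x = (1.775, -1.451, 17.033); ∞-norm = 17.033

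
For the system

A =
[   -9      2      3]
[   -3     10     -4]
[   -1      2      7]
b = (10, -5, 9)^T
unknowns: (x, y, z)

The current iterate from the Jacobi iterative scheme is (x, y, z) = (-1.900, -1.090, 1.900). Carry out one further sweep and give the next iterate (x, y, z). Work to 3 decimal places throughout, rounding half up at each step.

One sweep:
  x = (10 - (2)·-1.090 - (3)·1.900) / (-9) = -0.720
  y = (-5 - (-3)·-1.900 - (-4)·1.900) / (10) = -0.310
  z = (9 - (-1)·-1.900 - (2)·-1.090) / (7) = 1.326

(-0.720, -0.310, 1.326)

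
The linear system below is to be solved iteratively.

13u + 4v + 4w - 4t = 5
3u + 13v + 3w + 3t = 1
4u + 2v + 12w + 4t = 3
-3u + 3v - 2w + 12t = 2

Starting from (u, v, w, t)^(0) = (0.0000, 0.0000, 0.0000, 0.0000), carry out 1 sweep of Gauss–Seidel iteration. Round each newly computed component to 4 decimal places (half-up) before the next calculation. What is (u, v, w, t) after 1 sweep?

Iteration 1:
  u = (5 - (4)·0.0000 - (4)·0.0000 - (-4)·0.0000) / (13) = 0.3846
  v = (1 - (3)·0.3846 - (3)·0.0000 - (3)·0.0000) / (13) = -0.0118
  w = (3 - (4)·0.3846 - (2)·-0.0118 - (4)·0.0000) / (12) = 0.1238
  t = (2 - (-3)·0.3846 - (3)·-0.0118 - (-2)·0.1238) / (12) = 0.2864

(0.3846, -0.0118, 0.1238, 0.2864)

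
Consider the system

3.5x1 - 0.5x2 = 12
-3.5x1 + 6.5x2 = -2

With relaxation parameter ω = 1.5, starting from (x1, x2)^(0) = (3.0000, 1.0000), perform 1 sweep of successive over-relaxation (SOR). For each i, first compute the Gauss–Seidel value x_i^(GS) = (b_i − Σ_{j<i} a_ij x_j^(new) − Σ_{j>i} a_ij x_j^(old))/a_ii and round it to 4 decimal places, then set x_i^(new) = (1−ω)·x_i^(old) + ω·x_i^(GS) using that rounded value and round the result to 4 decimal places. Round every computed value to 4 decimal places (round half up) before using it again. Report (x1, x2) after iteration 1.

Iteration 1:
  x1: GS value = (12 - (-0.5)·1.0000) / (3.5) = 3.5714;  x1 ← (1−ω)·3.0000 + ω·3.5714 = 3.8571
  x2: GS value = (-2 - (-3.5)·3.8571) / (6.5) = 1.7692;  x2 ← (1−ω)·1.0000 + ω·1.7692 = 2.1538

(3.8571, 2.1538)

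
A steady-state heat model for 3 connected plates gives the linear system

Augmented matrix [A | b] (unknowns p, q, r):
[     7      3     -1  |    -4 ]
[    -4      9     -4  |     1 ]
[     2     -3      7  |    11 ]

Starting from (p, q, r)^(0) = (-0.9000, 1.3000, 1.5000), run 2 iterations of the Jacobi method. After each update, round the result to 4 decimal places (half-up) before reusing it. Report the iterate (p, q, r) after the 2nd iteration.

(-0.3925, 0.7651, 1.9946)

Iteration 1:
  p = (-4 - (3)·1.3000 - (-1)·1.5000) / (7) = -0.9143
  q = (1 - (-4)·-0.9000 - (-4)·1.5000) / (9) = 0.3778
  r = (11 - (2)·-0.9000 - (-3)·1.3000) / (7) = 2.3857
Iteration 2:
  p = (-4 - (3)·0.3778 - (-1)·2.3857) / (7) = -0.3925
  q = (1 - (-4)·-0.9143 - (-4)·2.3857) / (9) = 0.7651
  r = (11 - (2)·-0.9143 - (-3)·0.3778) / (7) = 1.9946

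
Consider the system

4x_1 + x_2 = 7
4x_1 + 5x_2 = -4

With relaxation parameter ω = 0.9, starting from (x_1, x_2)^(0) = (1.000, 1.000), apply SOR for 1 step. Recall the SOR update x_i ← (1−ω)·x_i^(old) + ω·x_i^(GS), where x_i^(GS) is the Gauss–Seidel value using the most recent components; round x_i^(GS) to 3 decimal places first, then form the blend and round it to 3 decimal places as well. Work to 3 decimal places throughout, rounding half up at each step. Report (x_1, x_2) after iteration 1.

(1.450, -1.664)

Iteration 1:
  x_1: GS value = (7 - (1)·1.000) / (4) = 1.500;  x_1 ← (1−ω)·1.000 + ω·1.500 = 1.450
  x_2: GS value = (-4 - (4)·1.450) / (5) = -1.960;  x_2 ← (1−ω)·1.000 + ω·-1.960 = -1.664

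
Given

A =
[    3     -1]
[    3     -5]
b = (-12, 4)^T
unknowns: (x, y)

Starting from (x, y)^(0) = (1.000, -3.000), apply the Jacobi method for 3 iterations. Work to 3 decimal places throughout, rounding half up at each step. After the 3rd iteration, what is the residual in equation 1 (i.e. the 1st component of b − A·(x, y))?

0.561

Iteration 1:
  x = (-12 - (-1)·-3.000) / (3) = -5.000
  y = (4 - (3)·1.000) / (-5) = -0.200
Iteration 2:
  x = (-12 - (-1)·-0.200) / (3) = -4.067
  y = (4 - (3)·-5.000) / (-5) = -3.800
Iteration 3:
  x = (-12 - (-1)·-3.800) / (3) = -5.267
  y = (4 - (3)·-4.067) / (-5) = -3.240
Residual b − A·x = (0.561, 3.601)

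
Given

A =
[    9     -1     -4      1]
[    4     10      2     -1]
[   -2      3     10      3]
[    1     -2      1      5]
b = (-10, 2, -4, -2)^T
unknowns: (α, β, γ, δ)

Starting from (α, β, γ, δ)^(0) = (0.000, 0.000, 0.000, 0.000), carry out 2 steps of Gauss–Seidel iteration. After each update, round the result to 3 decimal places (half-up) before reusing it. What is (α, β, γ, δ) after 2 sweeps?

Iteration 1:
  α = (-10 - (-1)·0.000 - (-4)·0.000 - (1)·0.000) / (9) = -1.111
  β = (2 - (4)·-1.111 - (2)·0.000 - (-1)·0.000) / (10) = 0.644
  γ = (-4 - (-2)·-1.111 - (3)·0.644 - (3)·0.000) / (10) = -0.815
  δ = (-2 - (1)·-1.111 - (-2)·0.644 - (1)·-0.815) / (5) = 0.243
Iteration 2:
  α = (-10 - (-1)·0.644 - (-4)·-0.815 - (1)·0.243) / (9) = -1.429
  β = (2 - (4)·-1.429 - (2)·-0.815 - (-1)·0.243) / (10) = 0.959
  γ = (-4 - (-2)·-1.429 - (3)·0.959 - (3)·0.243) / (10) = -1.046
  δ = (-2 - (1)·-1.429 - (-2)·0.959 - (1)·-1.046) / (5) = 0.479

(-1.429, 0.959, -1.046, 0.479)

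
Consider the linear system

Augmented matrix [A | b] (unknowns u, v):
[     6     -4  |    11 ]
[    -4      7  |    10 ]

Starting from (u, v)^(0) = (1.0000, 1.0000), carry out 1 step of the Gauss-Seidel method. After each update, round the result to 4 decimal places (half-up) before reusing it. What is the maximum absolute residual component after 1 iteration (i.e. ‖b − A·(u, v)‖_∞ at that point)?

7.4284

Iteration 1:
  u = (11 - (-4)·1.0000) / (6) = 2.5000
  v = (10 - (-4)·2.5000) / (7) = 2.8571
Residual b − A·x = (7.4284, 0.0003); ∞-norm = 7.4284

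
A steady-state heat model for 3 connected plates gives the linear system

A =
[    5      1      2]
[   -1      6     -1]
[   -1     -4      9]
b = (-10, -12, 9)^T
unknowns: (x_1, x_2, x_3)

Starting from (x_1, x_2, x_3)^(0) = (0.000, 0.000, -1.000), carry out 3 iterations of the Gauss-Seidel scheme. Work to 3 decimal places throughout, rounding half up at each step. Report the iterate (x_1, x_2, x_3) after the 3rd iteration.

(-1.477, -2.274, -0.175)

Iteration 1:
  x_1 = (-10 - (1)·0.000 - (2)·-1.000) / (5) = -1.600
  x_2 = (-12 - (-1)·-1.600 - (-1)·-1.000) / (6) = -2.433
  x_3 = (9 - (-1)·-1.600 - (-4)·-2.433) / (9) = -0.259
Iteration 2:
  x_1 = (-10 - (1)·-2.433 - (2)·-0.259) / (5) = -1.410
  x_2 = (-12 - (-1)·-1.410 - (-1)·-0.259) / (6) = -2.278
  x_3 = (9 - (-1)·-1.410 - (-4)·-2.278) / (9) = -0.169
Iteration 3:
  x_1 = (-10 - (1)·-2.278 - (2)·-0.169) / (5) = -1.477
  x_2 = (-12 - (-1)·-1.477 - (-1)·-0.169) / (6) = -2.274
  x_3 = (9 - (-1)·-1.477 - (-4)·-2.274) / (9) = -0.175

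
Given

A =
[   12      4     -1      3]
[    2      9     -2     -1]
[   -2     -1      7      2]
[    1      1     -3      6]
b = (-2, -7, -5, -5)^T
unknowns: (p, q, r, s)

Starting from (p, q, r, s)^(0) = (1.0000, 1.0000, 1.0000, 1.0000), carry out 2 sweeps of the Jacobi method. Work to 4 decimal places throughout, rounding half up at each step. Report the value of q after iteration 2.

-0.8307

Iteration 1:
  p = (-2 - (4)·1.0000 - (-1)·1.0000 - (3)·1.0000) / (12) = -0.6667
  q = (-7 - (2)·1.0000 - (-2)·1.0000 - (-1)·1.0000) / (9) = -0.6667
  r = (-5 - (-2)·1.0000 - (-1)·1.0000 - (2)·1.0000) / (7) = -0.5714
  s = (-5 - (1)·1.0000 - (1)·1.0000 - (-3)·1.0000) / (6) = -0.6667
Iteration 2:
  p = (-2 - (4)·-0.6667 - (-1)·-0.5714 - (3)·-0.6667) / (12) = 0.1746
  q = (-7 - (2)·-0.6667 - (-2)·-0.5714 - (-1)·-0.6667) / (9) = -0.8307
  r = (-5 - (-2)·-0.6667 - (-1)·-0.6667 - (2)·-0.6667) / (7) = -0.8095
  s = (-5 - (1)·-0.6667 - (1)·-0.6667 - (-3)·-0.5714) / (6) = -0.8968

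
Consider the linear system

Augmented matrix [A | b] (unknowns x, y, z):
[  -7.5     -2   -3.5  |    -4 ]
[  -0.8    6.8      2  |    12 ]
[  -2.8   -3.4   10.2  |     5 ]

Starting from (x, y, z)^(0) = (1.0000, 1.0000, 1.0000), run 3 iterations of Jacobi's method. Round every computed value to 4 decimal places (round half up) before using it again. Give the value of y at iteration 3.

1.4336

Iteration 1:
  x = (-4 - (-2)·1.0000 - (-3.5)·1.0000) / (-7.5) = -0.2000
  y = (12 - (-0.8)·1.0000 - (2)·1.0000) / (6.8) = 1.5882
  z = (5 - (-2.8)·1.0000 - (-3.4)·1.0000) / (10.2) = 1.0980
Iteration 2:
  x = (-4 - (-2)·1.5882 - (-3.5)·1.0980) / (-7.5) = -0.4026
  y = (12 - (-0.8)·-0.2000 - (2)·1.0980) / (6.8) = 1.4182
  z = (5 - (-2.8)·-0.2000 - (-3.4)·1.5882) / (10.2) = 0.9647
Iteration 3:
  x = (-4 - (-2)·1.4182 - (-3.5)·0.9647) / (-7.5) = -0.2950
  y = (12 - (-0.8)·-0.4026 - (2)·0.9647) / (6.8) = 1.4336
  z = (5 - (-2.8)·-0.4026 - (-3.4)·1.4182) / (10.2) = 0.8524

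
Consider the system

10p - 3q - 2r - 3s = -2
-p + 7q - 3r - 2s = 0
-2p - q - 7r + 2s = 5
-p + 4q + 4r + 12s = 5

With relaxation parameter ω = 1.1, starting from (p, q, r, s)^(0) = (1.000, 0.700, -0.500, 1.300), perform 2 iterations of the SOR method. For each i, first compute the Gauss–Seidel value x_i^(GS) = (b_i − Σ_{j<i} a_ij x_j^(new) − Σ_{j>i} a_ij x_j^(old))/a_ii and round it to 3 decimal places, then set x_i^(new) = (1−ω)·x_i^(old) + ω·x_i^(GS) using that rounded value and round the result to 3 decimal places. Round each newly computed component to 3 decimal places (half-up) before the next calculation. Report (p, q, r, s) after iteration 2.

Iteration 1:
  p: GS value = (-2 - (-3)·0.700 - (-2)·-0.500 - (-3)·1.300) / (10) = 0.300;  p ← (1−ω)·1.000 + ω·0.300 = 0.230
  q: GS value = (0 - (-1)·0.230 - (-3)·-0.500 - (-2)·1.300) / (7) = 0.190;  q ← (1−ω)·0.700 + ω·0.190 = 0.139
  r: GS value = (5 - (-2)·0.230 - (-1)·0.139 - (2)·1.300) / (-7) = -0.428;  r ← (1−ω)·-0.500 + ω·-0.428 = -0.421
  s: GS value = (5 - (-1)·0.230 - (4)·0.139 - (4)·-0.421) / (12) = 0.530;  s ← (1−ω)·1.300 + ω·0.530 = 0.453
Iteration 2:
  p: GS value = (-2 - (-3)·0.139 - (-2)·-0.421 - (-3)·0.453) / (10) = -0.107;  p ← (1−ω)·0.230 + ω·-0.107 = -0.141
  q: GS value = (0 - (-1)·-0.141 - (-3)·-0.421 - (-2)·0.453) / (7) = -0.071;  q ← (1−ω)·0.139 + ω·-0.071 = -0.092
  r: GS value = (5 - (-2)·-0.141 - (-1)·-0.092 - (2)·0.453) / (-7) = -0.531;  r ← (1−ω)·-0.421 + ω·-0.531 = -0.542
  s: GS value = (5 - (-1)·-0.141 - (4)·-0.092 - (4)·-0.542) / (12) = 0.616;  s ← (1−ω)·0.453 + ω·0.616 = 0.632

(-0.141, -0.092, -0.542, 0.632)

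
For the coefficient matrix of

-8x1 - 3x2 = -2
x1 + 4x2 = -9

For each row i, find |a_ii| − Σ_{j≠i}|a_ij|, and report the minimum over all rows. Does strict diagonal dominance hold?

3

row 1: |-8| − (3) = 5
row 2: |4| − (1) = 3
minimum over rows = 3 → strictly diagonally dominant (convergence guaranteed)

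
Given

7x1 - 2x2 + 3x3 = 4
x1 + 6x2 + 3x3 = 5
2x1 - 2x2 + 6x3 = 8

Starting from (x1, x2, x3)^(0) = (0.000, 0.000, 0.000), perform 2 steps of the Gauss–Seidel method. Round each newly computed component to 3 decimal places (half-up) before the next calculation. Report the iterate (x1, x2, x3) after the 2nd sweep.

Iteration 1:
  x1 = (4 - (-2)·0.000 - (3)·0.000) / (7) = 0.571
  x2 = (5 - (1)·0.571 - (3)·0.000) / (6) = 0.738
  x3 = (8 - (2)·0.571 - (-2)·0.738) / (6) = 1.389
Iteration 2:
  x1 = (4 - (-2)·0.738 - (3)·1.389) / (7) = 0.187
  x2 = (5 - (1)·0.187 - (3)·1.389) / (6) = 0.108
  x3 = (8 - (2)·0.187 - (-2)·0.108) / (6) = 1.307

(0.187, 0.108, 1.307)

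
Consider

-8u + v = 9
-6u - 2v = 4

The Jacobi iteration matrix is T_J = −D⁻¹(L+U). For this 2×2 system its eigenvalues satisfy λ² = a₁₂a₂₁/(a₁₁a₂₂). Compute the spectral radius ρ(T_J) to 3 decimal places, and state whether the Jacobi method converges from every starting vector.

0.612

a₁₂a₂₁/(a₁₁a₂₂) = (1)·(-6) / ((-8)·(-2)) = -0.375000
ρ = √|-0.375000| = √0.375000 = 0.612
ρ < 1, so Jacobi converges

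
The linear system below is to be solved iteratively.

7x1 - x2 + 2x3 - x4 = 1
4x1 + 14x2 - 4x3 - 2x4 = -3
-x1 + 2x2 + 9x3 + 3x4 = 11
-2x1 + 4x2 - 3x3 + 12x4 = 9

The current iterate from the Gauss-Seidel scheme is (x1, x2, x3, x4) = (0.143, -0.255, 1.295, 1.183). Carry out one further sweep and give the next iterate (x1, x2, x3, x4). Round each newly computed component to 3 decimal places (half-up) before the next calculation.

(-0.095, 0.352, 0.739, 0.802)

One sweep:
  x1 = (1 - (-1)·-0.255 - (2)·1.295 - (-1)·1.183) / (7) = -0.095
  x2 = (-3 - (4)·-0.095 - (-4)·1.295 - (-2)·1.183) / (14) = 0.352
  x3 = (11 - (-1)·-0.095 - (2)·0.352 - (3)·1.183) / (9) = 0.739
  x4 = (9 - (-2)·-0.095 - (4)·0.352 - (-3)·0.739) / (12) = 0.802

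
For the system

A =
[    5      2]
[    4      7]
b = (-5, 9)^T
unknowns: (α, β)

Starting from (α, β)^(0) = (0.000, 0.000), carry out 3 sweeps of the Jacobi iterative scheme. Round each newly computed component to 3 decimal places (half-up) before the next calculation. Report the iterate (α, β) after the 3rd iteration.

(-1.743, 2.151)

Iteration 1:
  α = (-5 - (2)·0.000) / (5) = -1.000
  β = (9 - (4)·0.000) / (7) = 1.286
Iteration 2:
  α = (-5 - (2)·1.286) / (5) = -1.514
  β = (9 - (4)·-1.000) / (7) = 1.857
Iteration 3:
  α = (-5 - (2)·1.857) / (5) = -1.743
  β = (9 - (4)·-1.514) / (7) = 2.151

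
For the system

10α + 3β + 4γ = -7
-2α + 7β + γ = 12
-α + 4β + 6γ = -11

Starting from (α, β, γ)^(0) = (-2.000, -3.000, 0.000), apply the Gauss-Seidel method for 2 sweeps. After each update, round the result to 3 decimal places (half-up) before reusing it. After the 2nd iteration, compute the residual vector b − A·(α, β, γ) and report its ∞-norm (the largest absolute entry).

Iteration 1:
  α = (-7 - (3)·-3.000 - (4)·0.000) / (10) = 0.200
  β = (12 - (-2)·0.200 - (1)·0.000) / (7) = 1.771
  γ = (-11 - (-1)·0.200 - (4)·1.771) / (6) = -2.981
Iteration 2:
  α = (-7 - (3)·1.771 - (4)·-2.981) / (10) = -0.039
  β = (12 - (-2)·-0.039 - (1)·-2.981) / (7) = 2.129
  γ = (-11 - (-1)·-0.039 - (4)·2.129) / (6) = -3.259
Residual b − A·x = (0.039, 0.278, -0.001); ∞-norm = 0.278

0.278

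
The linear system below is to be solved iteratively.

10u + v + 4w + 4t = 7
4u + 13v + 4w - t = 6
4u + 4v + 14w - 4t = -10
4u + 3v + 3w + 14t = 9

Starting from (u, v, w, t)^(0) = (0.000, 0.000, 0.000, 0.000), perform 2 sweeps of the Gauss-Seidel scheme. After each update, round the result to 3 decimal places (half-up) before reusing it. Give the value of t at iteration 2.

Iteration 1:
  u = (7 - (1)·0.000 - (4)·0.000 - (4)·0.000) / (10) = 0.700
  v = (6 - (4)·0.700 - (4)·0.000 - (-1)·0.000) / (13) = 0.246
  w = (-10 - (4)·0.700 - (4)·0.246 - (-4)·0.000) / (14) = -0.985
  t = (9 - (4)·0.700 - (3)·0.246 - (3)·-0.985) / (14) = 0.601
Iteration 2:
  u = (7 - (1)·0.246 - (4)·-0.985 - (4)·0.601) / (10) = 0.829
  v = (6 - (4)·0.829 - (4)·-0.985 - (-1)·0.601) / (13) = 0.556
  w = (-10 - (4)·0.829 - (4)·0.556 - (-4)·0.601) / (14) = -0.938
  t = (9 - (4)·0.829 - (3)·0.556 - (3)·-0.938) / (14) = 0.488

0.488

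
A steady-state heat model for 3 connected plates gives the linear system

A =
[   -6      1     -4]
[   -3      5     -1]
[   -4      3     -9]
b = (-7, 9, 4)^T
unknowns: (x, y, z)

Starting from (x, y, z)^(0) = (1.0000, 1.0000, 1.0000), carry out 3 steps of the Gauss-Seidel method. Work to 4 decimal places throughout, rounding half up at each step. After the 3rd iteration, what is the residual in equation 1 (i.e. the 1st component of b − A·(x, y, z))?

Iteration 1:
  x = (-7 - (1)·1.0000 - (-4)·1.0000) / (-6) = 0.6667
  y = (9 - (-3)·0.6667 - (-1)·1.0000) / (5) = 2.4000
  z = (4 - (-4)·0.6667 - (3)·2.4000) / (-9) = 0.0592
Iteration 2:
  x = (-7 - (1)·2.4000 - (-4)·0.0592) / (-6) = 1.5272
  y = (9 - (-3)·1.5272 - (-1)·0.0592) / (5) = 2.7282
  z = (4 - (-4)·1.5272 - (3)·2.7282) / (-9) = -0.2138
Iteration 3:
  x = (-7 - (1)·2.7282 - (-4)·-0.2138) / (-6) = 1.7639
  y = (9 - (-3)·1.7639 - (-1)·-0.2138) / (5) = 2.8156
  z = (4 - (-4)·1.7639 - (3)·2.8156) / (-9) = -0.2899
Residual b − A·x = (-0.3918, -0.0762, -0.0003)

-0.3918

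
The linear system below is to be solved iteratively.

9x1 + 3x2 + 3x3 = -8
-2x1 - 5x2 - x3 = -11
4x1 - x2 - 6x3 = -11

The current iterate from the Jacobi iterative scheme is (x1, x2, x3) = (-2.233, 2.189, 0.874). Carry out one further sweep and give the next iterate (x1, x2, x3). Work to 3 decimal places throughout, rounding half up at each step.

One sweep:
  x1 = (-8 - (3)·2.189 - (3)·0.874) / (9) = -1.910
  x2 = (-11 - (-2)·-2.233 - (-1)·0.874) / (-5) = 2.918
  x3 = (-11 - (4)·-2.233 - (-1)·2.189) / (-6) = -0.020

(-1.910, 2.918, -0.020)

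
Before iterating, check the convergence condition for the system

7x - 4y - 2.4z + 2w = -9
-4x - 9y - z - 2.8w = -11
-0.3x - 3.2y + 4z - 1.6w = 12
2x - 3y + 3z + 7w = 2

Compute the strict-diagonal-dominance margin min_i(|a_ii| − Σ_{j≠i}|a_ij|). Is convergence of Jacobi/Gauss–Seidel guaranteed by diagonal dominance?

-1.4

row 1: |7| − (4+2.4+2) = -1.4
row 2: |-9| − (4+1+2.8) = 1.2
row 3: |4| − (0.3+3.2+1.6) = -1.1
row 4: |7| − (2+3+3) = -1
minimum over rows = -1.4 → not strictly diagonally dominant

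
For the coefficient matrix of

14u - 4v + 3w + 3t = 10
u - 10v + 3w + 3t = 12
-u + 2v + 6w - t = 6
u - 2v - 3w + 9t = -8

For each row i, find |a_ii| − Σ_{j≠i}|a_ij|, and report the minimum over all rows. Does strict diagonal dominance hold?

row 1: |14| − (4+3+3) = 4
row 2: |-10| − (1+3+3) = 3
row 3: |6| − (1+2+1) = 2
row 4: |9| − (1+2+3) = 3
minimum over rows = 2 → strictly diagonally dominant (convergence guaranteed)

2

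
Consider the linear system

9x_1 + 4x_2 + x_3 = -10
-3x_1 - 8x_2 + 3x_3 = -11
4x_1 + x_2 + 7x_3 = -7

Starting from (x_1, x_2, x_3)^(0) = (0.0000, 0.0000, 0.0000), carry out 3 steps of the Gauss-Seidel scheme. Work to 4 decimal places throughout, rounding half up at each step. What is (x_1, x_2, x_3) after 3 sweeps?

Iteration 1:
  x_1 = (-10 - (4)·0.0000 - (1)·0.0000) / (9) = -1.1111
  x_2 = (-11 - (-3)·-1.1111 - (3)·0.0000) / (-8) = 1.7917
  x_3 = (-7 - (4)·-1.1111 - (1)·1.7917) / (7) = -0.6210
Iteration 2:
  x_1 = (-10 - (4)·1.7917 - (1)·-0.6210) / (9) = -1.8384
  x_2 = (-11 - (-3)·-1.8384 - (3)·-0.6210) / (-8) = 1.8315
  x_3 = (-7 - (4)·-1.8384 - (1)·1.8315) / (7) = -0.2111
Iteration 3:
  x_1 = (-10 - (4)·1.8315 - (1)·-0.2111) / (9) = -1.9017
  x_2 = (-11 - (-3)·-1.9017 - (3)·-0.2111) / (-8) = 2.0090
  x_3 = (-7 - (4)·-1.9017 - (1)·2.0090) / (7) = -0.2003

(-1.9017, 2.0090, -0.2003)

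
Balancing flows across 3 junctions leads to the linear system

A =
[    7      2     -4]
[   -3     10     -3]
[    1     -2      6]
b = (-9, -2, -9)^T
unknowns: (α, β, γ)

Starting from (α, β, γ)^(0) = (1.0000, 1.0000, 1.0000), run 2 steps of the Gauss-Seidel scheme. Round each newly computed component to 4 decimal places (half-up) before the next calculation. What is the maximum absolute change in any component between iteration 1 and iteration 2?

Iteration 1:
  α = (-9 - (2)·1.0000 - (-4)·1.0000) / (7) = -1.0000
  β = (-2 - (-3)·-1.0000 - (-3)·1.0000) / (10) = -0.2000
  γ = (-9 - (1)·-1.0000 - (-2)·-0.2000) / (6) = -1.4000
Iteration 2:
  α = (-9 - (2)·-0.2000 - (-4)·-1.4000) / (7) = -2.0286
  β = (-2 - (-3)·-2.0286 - (-3)·-1.4000) / (10) = -1.2286
  γ = (-9 - (1)·-2.0286 - (-2)·-1.2286) / (6) = -1.5714
Change: (-1.0286, -1.0286, -0.1714) → max |·| = 1.0286

1.0286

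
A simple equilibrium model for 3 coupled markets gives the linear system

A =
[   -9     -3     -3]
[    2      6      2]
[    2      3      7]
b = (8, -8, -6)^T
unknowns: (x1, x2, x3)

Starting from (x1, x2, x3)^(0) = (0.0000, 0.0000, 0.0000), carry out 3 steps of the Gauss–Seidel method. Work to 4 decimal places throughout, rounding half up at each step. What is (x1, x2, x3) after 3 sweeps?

Iteration 1:
  x1 = (8 - (-3)·0.0000 - (-3)·0.0000) / (-9) = -0.8889
  x2 = (-8 - (2)·-0.8889 - (2)·0.0000) / (6) = -1.0370
  x3 = (-6 - (2)·-0.8889 - (3)·-1.0370) / (7) = -0.1587
Iteration 2:
  x1 = (8 - (-3)·-1.0370 - (-3)·-0.1587) / (-9) = -0.4903
  x2 = (-8 - (2)·-0.4903 - (2)·-0.1587) / (6) = -1.1170
  x3 = (-6 - (2)·-0.4903 - (3)·-1.1170) / (7) = -0.2383
Iteration 3:
  x1 = (8 - (-3)·-1.1170 - (-3)·-0.2383) / (-9) = -0.4371
  x2 = (-8 - (2)·-0.4371 - (2)·-0.2383) / (6) = -1.1082
  x3 = (-6 - (2)·-0.4371 - (3)·-1.1082) / (7) = -0.2573

(-0.4371, -1.1082, -0.2573)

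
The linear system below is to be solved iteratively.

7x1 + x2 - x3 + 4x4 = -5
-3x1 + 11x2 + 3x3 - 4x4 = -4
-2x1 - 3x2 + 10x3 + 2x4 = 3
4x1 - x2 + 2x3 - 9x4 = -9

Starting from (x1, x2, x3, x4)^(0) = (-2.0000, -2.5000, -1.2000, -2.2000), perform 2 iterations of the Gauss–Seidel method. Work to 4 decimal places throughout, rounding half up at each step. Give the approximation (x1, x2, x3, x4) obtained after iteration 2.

(-1.4091, -0.3740, -0.4038, 0.3256)

Iteration 1:
  x1 = (-5 - (1)·-2.5000 - (-1)·-1.2000 - (4)·-2.2000) / (7) = 0.7286
  x2 = (-4 - (-3)·0.7286 - (3)·-1.2000 - (-4)·-2.2000) / (11) = -0.6377
  x3 = (3 - (-2)·0.7286 - (-3)·-0.6377 - (2)·-2.2000) / (10) = 0.6944
  x4 = (-9 - (4)·0.7286 - (-1)·-0.6377 - (2)·0.6944) / (-9) = 1.5490
Iteration 2:
  x1 = (-5 - (1)·-0.6377 - (-1)·0.6944 - (4)·1.5490) / (7) = -1.4091
  x2 = (-4 - (-3)·-1.4091 - (3)·0.6944 - (-4)·1.5490) / (11) = -0.3740
  x3 = (3 - (-2)·-1.4091 - (-3)·-0.3740 - (2)·1.5490) / (10) = -0.4038
  x4 = (-9 - (4)·-1.4091 - (-1)·-0.3740 - (2)·-0.4038) / (-9) = 0.3256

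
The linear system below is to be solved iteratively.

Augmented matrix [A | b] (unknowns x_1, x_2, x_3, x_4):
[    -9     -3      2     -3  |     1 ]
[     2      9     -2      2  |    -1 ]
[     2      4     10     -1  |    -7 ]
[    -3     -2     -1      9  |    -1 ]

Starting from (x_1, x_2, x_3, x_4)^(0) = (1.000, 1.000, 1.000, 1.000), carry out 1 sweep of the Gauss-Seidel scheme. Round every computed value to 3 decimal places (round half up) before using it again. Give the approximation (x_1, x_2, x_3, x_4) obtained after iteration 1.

Iteration 1:
  x_1 = (1 - (-3)·1.000 - (2)·1.000 - (-3)·1.000) / (-9) = -0.556
  x_2 = (-1 - (2)·-0.556 - (-2)·1.000 - (2)·1.000) / (9) = 0.012
  x_3 = (-7 - (2)·-0.556 - (4)·0.012 - (-1)·1.000) / (10) = -0.494
  x_4 = (-1 - (-3)·-0.556 - (-2)·0.012 - (-1)·-0.494) / (9) = -0.349

(-0.556, 0.012, -0.494, -0.349)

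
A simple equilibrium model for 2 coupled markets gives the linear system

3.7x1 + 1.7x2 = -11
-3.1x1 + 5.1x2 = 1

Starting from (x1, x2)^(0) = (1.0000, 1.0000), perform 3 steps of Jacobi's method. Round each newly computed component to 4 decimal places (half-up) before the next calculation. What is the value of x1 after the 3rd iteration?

-2.1045

Iteration 1:
  x1 = (-11 - (1.7)·1.0000) / (3.7) = -3.4324
  x2 = (1 - (-3.1)·1.0000) / (5.1) = 0.8039
Iteration 2:
  x1 = (-11 - (1.7)·0.8039) / (3.7) = -3.3423
  x2 = (1 - (-3.1)·-3.4324) / (5.1) = -1.8903
Iteration 3:
  x1 = (-11 - (1.7)·-1.8903) / (3.7) = -2.1045
  x2 = (1 - (-3.1)·-3.3423) / (5.1) = -1.8355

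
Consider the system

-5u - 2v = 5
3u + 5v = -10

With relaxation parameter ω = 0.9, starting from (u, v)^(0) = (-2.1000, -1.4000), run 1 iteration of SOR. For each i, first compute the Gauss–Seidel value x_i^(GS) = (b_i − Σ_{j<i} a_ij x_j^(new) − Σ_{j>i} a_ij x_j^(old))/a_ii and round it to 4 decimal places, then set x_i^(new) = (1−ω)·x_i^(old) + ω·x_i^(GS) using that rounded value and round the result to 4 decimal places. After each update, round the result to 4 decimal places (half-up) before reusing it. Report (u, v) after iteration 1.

Iteration 1:
  u: GS value = (5 - (-2)·-1.4000) / (-5) = -0.4400;  u ← (1−ω)·-2.1000 + ω·-0.4400 = -0.6060
  v: GS value = (-10 - (3)·-0.6060) / (5) = -1.6364;  v ← (1−ω)·-1.4000 + ω·-1.6364 = -1.6128

(-0.6060, -1.6128)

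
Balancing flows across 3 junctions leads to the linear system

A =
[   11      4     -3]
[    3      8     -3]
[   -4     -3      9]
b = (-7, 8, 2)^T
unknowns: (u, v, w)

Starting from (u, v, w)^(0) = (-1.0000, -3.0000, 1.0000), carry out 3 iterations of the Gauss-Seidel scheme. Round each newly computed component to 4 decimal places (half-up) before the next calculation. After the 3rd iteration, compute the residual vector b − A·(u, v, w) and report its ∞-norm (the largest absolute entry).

0.5019

Iteration 1:
  u = (-7 - (4)·-3.0000 - (-3)·1.0000) / (11) = 0.7273
  v = (8 - (3)·0.7273 - (-3)·1.0000) / (8) = 1.1023
  w = (2 - (-4)·0.7273 - (-3)·1.1023) / (9) = 0.9129
Iteration 2:
  u = (-7 - (4)·1.1023 - (-3)·0.9129) / (11) = -0.7882
  v = (8 - (3)·-0.7882 - (-3)·0.9129) / (8) = 1.6379
  w = (2 - (-4)·-0.7882 - (-3)·1.6379) / (9) = 0.4179
Iteration 3:
  u = (-7 - (4)·1.6379 - (-3)·0.4179) / (11) = -1.1180
  v = (8 - (3)·-1.1180 - (-3)·0.4179) / (8) = 1.5760
  w = (2 - (-4)·-1.1180 - (-3)·1.5760) / (9) = 0.2507
Residual b − A·x = (-0.2539, -0.5019, -0.0003); ∞-norm = 0.5019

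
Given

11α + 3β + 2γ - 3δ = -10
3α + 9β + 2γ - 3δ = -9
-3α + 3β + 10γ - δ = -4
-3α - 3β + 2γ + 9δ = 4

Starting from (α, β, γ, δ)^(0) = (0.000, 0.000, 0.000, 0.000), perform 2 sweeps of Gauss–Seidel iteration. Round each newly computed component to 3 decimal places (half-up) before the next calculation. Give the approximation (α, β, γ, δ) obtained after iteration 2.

(-0.631, -0.683, -0.383, 0.092)

Iteration 1:
  α = (-10 - (3)·0.000 - (2)·0.000 - (-3)·0.000) / (11) = -0.909
  β = (-9 - (3)·-0.909 - (2)·0.000 - (-3)·0.000) / (9) = -0.697
  γ = (-4 - (-3)·-0.909 - (3)·-0.697 - (-1)·0.000) / (10) = -0.464
  δ = (4 - (-3)·-0.909 - (-3)·-0.697 - (2)·-0.464) / (9) = 0.012
Iteration 2:
  α = (-10 - (3)·-0.697 - (2)·-0.464 - (-3)·0.012) / (11) = -0.631
  β = (-9 - (3)·-0.631 - (2)·-0.464 - (-3)·0.012) / (9) = -0.683
  γ = (-4 - (-3)·-0.631 - (3)·-0.683 - (-1)·0.012) / (10) = -0.383
  δ = (4 - (-3)·-0.631 - (-3)·-0.683 - (2)·-0.383) / (9) = 0.092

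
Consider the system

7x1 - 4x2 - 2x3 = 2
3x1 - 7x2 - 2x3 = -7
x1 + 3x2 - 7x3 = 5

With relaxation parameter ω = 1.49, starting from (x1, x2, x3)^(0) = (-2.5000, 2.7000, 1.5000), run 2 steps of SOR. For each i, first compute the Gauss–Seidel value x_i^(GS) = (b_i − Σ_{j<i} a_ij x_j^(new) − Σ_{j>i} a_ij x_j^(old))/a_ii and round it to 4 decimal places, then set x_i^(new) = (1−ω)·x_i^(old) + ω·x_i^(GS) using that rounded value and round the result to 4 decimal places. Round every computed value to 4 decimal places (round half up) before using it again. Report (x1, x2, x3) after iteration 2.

(0.5886, 0.3432, -1.0859)

Iteration 1:
  x1: GS value = (2 - (-4)·2.7000 - (-2)·1.5000) / (7) = 2.2571;  x1 ← (1−ω)·-2.5000 + ω·2.2571 = 4.5881
  x2: GS value = (-7 - (3)·4.5881 - (-2)·1.5000) / (-7) = 2.5378;  x2 ← (1−ω)·2.7000 + ω·2.5378 = 2.4583
  x3: GS value = (5 - (1)·4.5881 - (3)·2.4583) / (-7) = 0.9947;  x3 ← (1−ω)·1.5000 + ω·0.9947 = 0.7471
Iteration 2:
  x1: GS value = (2 - (-4)·2.4583 - (-2)·0.7471) / (7) = 1.9039;  x1 ← (1−ω)·4.5881 + ω·1.9039 = 0.5886
  x2: GS value = (-7 - (3)·0.5886 - (-2)·0.7471) / (-7) = 1.0388;  x2 ← (1−ω)·2.4583 + ω·1.0388 = 0.3432
  x3: GS value = (5 - (1)·0.5886 - (3)·0.3432) / (-7) = -0.4831;  x3 ← (1−ω)·0.7471 + ω·-0.4831 = -1.0859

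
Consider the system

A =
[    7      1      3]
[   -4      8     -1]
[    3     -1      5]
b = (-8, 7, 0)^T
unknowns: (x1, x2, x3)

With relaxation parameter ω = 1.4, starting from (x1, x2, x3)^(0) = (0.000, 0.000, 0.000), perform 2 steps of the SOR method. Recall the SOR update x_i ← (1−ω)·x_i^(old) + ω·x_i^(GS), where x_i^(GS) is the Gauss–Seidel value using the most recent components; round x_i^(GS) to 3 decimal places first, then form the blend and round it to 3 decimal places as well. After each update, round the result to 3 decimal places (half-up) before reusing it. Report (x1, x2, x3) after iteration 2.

(-1.804, 0.161, 1.012)

Iteration 1:
  x1: GS value = (-8 - (1)·0.000 - (3)·0.000) / (7) = -1.143;  x1 ← (1−ω)·0.000 + ω·-1.143 = -1.600
  x2: GS value = (7 - (-4)·-1.600 - (-1)·0.000) / (8) = 0.075;  x2 ← (1−ω)·0.000 + ω·0.075 = 0.105
  x3: GS value = (0 - (3)·-1.600 - (-1)·0.105) / (5) = 0.981;  x3 ← (1−ω)·0.000 + ω·0.981 = 1.373
Iteration 2:
  x1: GS value = (-8 - (1)·0.105 - (3)·1.373) / (7) = -1.746;  x1 ← (1−ω)·-1.600 + ω·-1.746 = -1.804
  x2: GS value = (7 - (-4)·-1.804 - (-1)·1.373) / (8) = 0.145;  x2 ← (1−ω)·0.105 + ω·0.145 = 0.161
  x3: GS value = (0 - (3)·-1.804 - (-1)·0.161) / (5) = 1.115;  x3 ← (1−ω)·1.373 + ω·1.115 = 1.012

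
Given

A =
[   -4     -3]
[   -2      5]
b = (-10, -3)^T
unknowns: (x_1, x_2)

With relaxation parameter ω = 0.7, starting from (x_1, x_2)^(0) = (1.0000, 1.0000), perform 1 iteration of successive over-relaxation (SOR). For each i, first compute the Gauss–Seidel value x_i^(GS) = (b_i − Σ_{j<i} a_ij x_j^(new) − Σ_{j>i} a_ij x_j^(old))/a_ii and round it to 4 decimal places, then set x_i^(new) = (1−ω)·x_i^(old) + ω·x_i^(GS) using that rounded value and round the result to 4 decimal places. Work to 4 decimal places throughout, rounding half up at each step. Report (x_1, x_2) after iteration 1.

Iteration 1:
  x_1: GS value = (-10 - (-3)·1.0000) / (-4) = 1.7500;  x_1 ← (1−ω)·1.0000 + ω·1.7500 = 1.5250
  x_2: GS value = (-3 - (-2)·1.5250) / (5) = 0.0100;  x_2 ← (1−ω)·1.0000 + ω·0.0100 = 0.3070

(1.5250, 0.3070)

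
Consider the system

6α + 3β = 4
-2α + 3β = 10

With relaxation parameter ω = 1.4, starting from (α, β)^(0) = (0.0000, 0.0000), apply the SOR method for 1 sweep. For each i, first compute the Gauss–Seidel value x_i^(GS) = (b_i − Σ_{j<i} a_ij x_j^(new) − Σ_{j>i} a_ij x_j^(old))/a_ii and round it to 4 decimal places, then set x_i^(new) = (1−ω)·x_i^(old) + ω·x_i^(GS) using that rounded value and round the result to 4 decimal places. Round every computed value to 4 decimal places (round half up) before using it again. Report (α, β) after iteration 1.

Iteration 1:
  α: GS value = (4 - (3)·0.0000) / (6) = 0.6667;  α ← (1−ω)·0.0000 + ω·0.6667 = 0.9334
  β: GS value = (10 - (-2)·0.9334) / (3) = 3.9556;  β ← (1−ω)·0.0000 + ω·3.9556 = 5.5378

(0.9334, 5.5378)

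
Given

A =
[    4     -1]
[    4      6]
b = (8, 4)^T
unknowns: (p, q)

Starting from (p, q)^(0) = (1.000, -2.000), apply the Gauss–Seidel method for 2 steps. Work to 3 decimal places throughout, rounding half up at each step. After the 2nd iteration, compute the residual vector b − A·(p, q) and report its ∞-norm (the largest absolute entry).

0.279

Iteration 1:
  p = (8 - (-1)·-2.000) / (4) = 1.500
  q = (4 - (4)·1.500) / (6) = -0.333
Iteration 2:
  p = (8 - (-1)·-0.333) / (4) = 1.917
  q = (4 - (4)·1.917) / (6) = -0.611
Residual b − A·x = (-0.279, -0.002); ∞-norm = 0.279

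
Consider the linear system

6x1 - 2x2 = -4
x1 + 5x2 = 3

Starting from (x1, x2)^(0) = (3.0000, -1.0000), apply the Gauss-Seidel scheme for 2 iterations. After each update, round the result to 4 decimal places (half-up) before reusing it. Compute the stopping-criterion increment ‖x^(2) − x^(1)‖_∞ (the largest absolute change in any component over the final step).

0.6000

Iteration 1:
  x1 = (-4 - (-2)·-1.0000) / (6) = -1.0000
  x2 = (3 - (1)·-1.0000) / (5) = 0.8000
Iteration 2:
  x1 = (-4 - (-2)·0.8000) / (6) = -0.4000
  x2 = (3 - (1)·-0.4000) / (5) = 0.6800
Change: (0.6000, -0.1200) → max |·| = 0.6000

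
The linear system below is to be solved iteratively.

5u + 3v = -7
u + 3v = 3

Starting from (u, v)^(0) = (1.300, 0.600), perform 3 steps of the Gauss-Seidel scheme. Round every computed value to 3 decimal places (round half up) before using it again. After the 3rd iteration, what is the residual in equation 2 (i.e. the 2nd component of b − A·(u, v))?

0.001

Iteration 1:
  u = (-7 - (3)·0.600) / (5) = -1.760
  v = (3 - (1)·-1.760) / (3) = 1.587
Iteration 2:
  u = (-7 - (3)·1.587) / (5) = -2.352
  v = (3 - (1)·-2.352) / (3) = 1.784
Iteration 3:
  u = (-7 - (3)·1.784) / (5) = -2.470
  v = (3 - (1)·-2.470) / (3) = 1.823
Residual b − A·x = (-0.119, 0.001)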